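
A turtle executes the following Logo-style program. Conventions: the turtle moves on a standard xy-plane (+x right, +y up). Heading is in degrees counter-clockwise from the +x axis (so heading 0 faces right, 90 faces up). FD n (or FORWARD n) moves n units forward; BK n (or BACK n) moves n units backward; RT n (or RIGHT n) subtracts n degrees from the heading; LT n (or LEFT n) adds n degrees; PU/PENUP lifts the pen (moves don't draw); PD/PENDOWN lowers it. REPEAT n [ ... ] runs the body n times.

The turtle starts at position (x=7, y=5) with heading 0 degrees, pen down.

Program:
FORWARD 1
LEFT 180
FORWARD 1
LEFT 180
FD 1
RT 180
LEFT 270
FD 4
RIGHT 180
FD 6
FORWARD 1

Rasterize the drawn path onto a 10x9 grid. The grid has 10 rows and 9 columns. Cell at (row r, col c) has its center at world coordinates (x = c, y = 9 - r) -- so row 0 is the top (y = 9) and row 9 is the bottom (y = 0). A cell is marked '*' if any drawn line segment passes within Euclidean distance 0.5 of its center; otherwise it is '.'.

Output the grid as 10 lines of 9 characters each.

Segment 0: (7,5) -> (8,5)
Segment 1: (8,5) -> (7,5)
Segment 2: (7,5) -> (8,5)
Segment 3: (8,5) -> (8,9)
Segment 4: (8,9) -> (8,3)
Segment 5: (8,3) -> (8,2)

Answer: ........*
........*
........*
........*
.......**
........*
........*
........*
.........
.........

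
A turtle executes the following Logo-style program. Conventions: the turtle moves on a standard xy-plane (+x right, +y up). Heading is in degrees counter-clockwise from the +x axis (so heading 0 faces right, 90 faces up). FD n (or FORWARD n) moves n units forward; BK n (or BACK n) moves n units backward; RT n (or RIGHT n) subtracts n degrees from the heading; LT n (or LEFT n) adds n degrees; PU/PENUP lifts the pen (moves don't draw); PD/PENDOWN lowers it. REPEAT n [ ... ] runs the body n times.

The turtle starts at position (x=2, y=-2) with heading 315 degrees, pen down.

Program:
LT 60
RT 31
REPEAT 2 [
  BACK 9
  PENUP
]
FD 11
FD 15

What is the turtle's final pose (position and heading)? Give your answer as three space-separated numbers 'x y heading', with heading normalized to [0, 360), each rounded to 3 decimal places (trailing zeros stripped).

Executing turtle program step by step:
Start: pos=(2,-2), heading=315, pen down
LT 60: heading 315 -> 15
RT 31: heading 15 -> 344
REPEAT 2 [
  -- iteration 1/2 --
  BK 9: (2,-2) -> (-6.651,0.481) [heading=344, draw]
  PU: pen up
  -- iteration 2/2 --
  BK 9: (-6.651,0.481) -> (-15.303,2.961) [heading=344, move]
  PU: pen up
]
FD 11: (-15.303,2.961) -> (-4.729,-0.071) [heading=344, move]
FD 15: (-4.729,-0.071) -> (9.69,-4.205) [heading=344, move]
Final: pos=(9.69,-4.205), heading=344, 1 segment(s) drawn

Answer: 9.69 -4.205 344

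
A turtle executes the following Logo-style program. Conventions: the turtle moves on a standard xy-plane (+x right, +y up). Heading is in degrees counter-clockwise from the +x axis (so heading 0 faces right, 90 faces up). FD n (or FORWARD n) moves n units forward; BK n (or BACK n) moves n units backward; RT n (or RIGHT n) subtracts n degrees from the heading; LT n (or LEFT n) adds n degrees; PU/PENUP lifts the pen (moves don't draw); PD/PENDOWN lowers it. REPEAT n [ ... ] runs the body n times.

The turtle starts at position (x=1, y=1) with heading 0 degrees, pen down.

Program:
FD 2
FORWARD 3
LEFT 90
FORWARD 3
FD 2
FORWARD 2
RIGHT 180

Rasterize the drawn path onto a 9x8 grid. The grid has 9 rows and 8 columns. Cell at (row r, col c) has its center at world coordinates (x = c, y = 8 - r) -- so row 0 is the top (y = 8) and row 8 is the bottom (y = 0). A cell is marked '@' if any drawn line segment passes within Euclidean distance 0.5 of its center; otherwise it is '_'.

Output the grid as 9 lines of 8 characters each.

Answer: ______@_
______@_
______@_
______@_
______@_
______@_
______@_
_@@@@@@_
________

Derivation:
Segment 0: (1,1) -> (3,1)
Segment 1: (3,1) -> (6,1)
Segment 2: (6,1) -> (6,4)
Segment 3: (6,4) -> (6,6)
Segment 4: (6,6) -> (6,8)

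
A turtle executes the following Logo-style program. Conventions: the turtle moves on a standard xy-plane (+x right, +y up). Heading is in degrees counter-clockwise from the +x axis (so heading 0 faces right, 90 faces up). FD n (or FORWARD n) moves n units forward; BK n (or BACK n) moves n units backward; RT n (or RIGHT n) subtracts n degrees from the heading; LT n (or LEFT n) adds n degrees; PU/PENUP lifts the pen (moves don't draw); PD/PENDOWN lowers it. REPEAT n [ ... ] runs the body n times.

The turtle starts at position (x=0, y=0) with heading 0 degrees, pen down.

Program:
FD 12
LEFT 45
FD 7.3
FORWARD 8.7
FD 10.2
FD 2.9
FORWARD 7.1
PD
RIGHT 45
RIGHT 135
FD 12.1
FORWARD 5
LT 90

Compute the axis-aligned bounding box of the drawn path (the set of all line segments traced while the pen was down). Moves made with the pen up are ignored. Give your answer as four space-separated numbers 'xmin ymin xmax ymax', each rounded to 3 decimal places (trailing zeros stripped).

Executing turtle program step by step:
Start: pos=(0,0), heading=0, pen down
FD 12: (0,0) -> (12,0) [heading=0, draw]
LT 45: heading 0 -> 45
FD 7.3: (12,0) -> (17.162,5.162) [heading=45, draw]
FD 8.7: (17.162,5.162) -> (23.314,11.314) [heading=45, draw]
FD 10.2: (23.314,11.314) -> (30.526,18.526) [heading=45, draw]
FD 2.9: (30.526,18.526) -> (32.577,20.577) [heading=45, draw]
FD 7.1: (32.577,20.577) -> (37.597,25.597) [heading=45, draw]
PD: pen down
RT 45: heading 45 -> 0
RT 135: heading 0 -> 225
FD 12.1: (37.597,25.597) -> (29.041,17.041) [heading=225, draw]
FD 5: (29.041,17.041) -> (25.506,13.506) [heading=225, draw]
LT 90: heading 225 -> 315
Final: pos=(25.506,13.506), heading=315, 8 segment(s) drawn

Segment endpoints: x in {0, 12, 17.162, 23.314, 25.506, 29.041, 30.526, 32.577, 37.597}, y in {0, 5.162, 11.314, 13.506, 17.041, 18.526, 20.577, 25.597}
xmin=0, ymin=0, xmax=37.597, ymax=25.597

Answer: 0 0 37.597 25.597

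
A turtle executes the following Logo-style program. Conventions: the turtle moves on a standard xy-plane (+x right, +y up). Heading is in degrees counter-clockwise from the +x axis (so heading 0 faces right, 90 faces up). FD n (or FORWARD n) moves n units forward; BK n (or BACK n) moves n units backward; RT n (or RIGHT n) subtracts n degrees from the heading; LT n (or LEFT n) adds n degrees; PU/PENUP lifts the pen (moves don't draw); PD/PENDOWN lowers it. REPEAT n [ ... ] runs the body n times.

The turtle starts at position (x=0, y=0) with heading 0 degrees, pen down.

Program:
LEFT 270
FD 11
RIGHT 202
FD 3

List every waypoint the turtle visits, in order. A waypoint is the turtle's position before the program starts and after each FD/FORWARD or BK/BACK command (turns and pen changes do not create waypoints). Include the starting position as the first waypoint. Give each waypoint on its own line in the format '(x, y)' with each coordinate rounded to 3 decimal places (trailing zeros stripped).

Executing turtle program step by step:
Start: pos=(0,0), heading=0, pen down
LT 270: heading 0 -> 270
FD 11: (0,0) -> (0,-11) [heading=270, draw]
RT 202: heading 270 -> 68
FD 3: (0,-11) -> (1.124,-8.218) [heading=68, draw]
Final: pos=(1.124,-8.218), heading=68, 2 segment(s) drawn
Waypoints (3 total):
(0, 0)
(0, -11)
(1.124, -8.218)

Answer: (0, 0)
(0, -11)
(1.124, -8.218)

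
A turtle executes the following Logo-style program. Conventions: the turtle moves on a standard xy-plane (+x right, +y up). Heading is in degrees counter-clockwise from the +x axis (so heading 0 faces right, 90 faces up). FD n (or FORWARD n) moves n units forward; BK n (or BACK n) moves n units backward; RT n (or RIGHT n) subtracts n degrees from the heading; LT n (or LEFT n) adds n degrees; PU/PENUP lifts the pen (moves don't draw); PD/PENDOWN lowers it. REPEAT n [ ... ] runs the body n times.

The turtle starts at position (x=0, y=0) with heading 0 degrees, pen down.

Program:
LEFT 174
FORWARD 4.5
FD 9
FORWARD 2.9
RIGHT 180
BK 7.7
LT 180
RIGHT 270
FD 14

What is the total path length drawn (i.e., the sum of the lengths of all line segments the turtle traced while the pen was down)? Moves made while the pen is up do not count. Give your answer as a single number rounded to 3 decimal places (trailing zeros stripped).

Answer: 38.1

Derivation:
Executing turtle program step by step:
Start: pos=(0,0), heading=0, pen down
LT 174: heading 0 -> 174
FD 4.5: (0,0) -> (-4.475,0.47) [heading=174, draw]
FD 9: (-4.475,0.47) -> (-13.426,1.411) [heading=174, draw]
FD 2.9: (-13.426,1.411) -> (-16.31,1.714) [heading=174, draw]
RT 180: heading 174 -> 354
BK 7.7: (-16.31,1.714) -> (-23.968,2.519) [heading=354, draw]
LT 180: heading 354 -> 174
RT 270: heading 174 -> 264
FD 14: (-23.968,2.519) -> (-25.431,-11.404) [heading=264, draw]
Final: pos=(-25.431,-11.404), heading=264, 5 segment(s) drawn

Segment lengths:
  seg 1: (0,0) -> (-4.475,0.47), length = 4.5
  seg 2: (-4.475,0.47) -> (-13.426,1.411), length = 9
  seg 3: (-13.426,1.411) -> (-16.31,1.714), length = 2.9
  seg 4: (-16.31,1.714) -> (-23.968,2.519), length = 7.7
  seg 5: (-23.968,2.519) -> (-25.431,-11.404), length = 14
Total = 38.1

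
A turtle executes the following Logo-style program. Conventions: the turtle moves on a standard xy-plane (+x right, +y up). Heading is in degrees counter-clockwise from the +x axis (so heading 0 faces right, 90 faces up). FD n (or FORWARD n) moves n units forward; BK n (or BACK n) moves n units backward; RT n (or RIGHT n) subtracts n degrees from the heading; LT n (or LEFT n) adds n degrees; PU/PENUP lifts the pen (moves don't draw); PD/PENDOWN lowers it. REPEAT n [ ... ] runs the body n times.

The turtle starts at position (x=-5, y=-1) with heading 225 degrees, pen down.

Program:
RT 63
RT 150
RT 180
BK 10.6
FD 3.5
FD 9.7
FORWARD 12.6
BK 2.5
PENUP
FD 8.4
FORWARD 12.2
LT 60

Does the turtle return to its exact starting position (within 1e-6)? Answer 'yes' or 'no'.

Answer: no

Derivation:
Executing turtle program step by step:
Start: pos=(-5,-1), heading=225, pen down
RT 63: heading 225 -> 162
RT 150: heading 162 -> 12
RT 180: heading 12 -> 192
BK 10.6: (-5,-1) -> (5.368,1.204) [heading=192, draw]
FD 3.5: (5.368,1.204) -> (1.945,0.476) [heading=192, draw]
FD 9.7: (1.945,0.476) -> (-7.543,-1.541) [heading=192, draw]
FD 12.6: (-7.543,-1.541) -> (-19.868,-4.16) [heading=192, draw]
BK 2.5: (-19.868,-4.16) -> (-17.422,-3.64) [heading=192, draw]
PU: pen up
FD 8.4: (-17.422,-3.64) -> (-25.639,-5.387) [heading=192, move]
FD 12.2: (-25.639,-5.387) -> (-37.572,-7.923) [heading=192, move]
LT 60: heading 192 -> 252
Final: pos=(-37.572,-7.923), heading=252, 5 segment(s) drawn

Start position: (-5, -1)
Final position: (-37.572, -7.923)
Distance = 33.3; >= 1e-6 -> NOT closed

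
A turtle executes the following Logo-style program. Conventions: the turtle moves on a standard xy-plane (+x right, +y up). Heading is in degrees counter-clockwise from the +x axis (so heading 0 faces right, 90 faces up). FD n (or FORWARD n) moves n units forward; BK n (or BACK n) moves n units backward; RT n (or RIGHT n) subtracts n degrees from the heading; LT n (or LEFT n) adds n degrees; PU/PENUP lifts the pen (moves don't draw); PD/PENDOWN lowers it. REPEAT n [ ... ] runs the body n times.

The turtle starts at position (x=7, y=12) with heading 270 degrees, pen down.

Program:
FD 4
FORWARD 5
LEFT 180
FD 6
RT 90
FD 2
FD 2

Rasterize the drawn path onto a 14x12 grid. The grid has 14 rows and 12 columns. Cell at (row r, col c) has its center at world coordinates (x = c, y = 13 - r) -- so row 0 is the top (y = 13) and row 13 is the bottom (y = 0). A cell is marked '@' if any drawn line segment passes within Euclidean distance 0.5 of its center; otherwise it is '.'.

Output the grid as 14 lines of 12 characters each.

Segment 0: (7,12) -> (7,8)
Segment 1: (7,8) -> (7,3)
Segment 2: (7,3) -> (7,9)
Segment 3: (7,9) -> (9,9)
Segment 4: (9,9) -> (11,9)

Answer: ............
.......@....
.......@....
.......@....
.......@@@@@
.......@....
.......@....
.......@....
.......@....
.......@....
.......@....
............
............
............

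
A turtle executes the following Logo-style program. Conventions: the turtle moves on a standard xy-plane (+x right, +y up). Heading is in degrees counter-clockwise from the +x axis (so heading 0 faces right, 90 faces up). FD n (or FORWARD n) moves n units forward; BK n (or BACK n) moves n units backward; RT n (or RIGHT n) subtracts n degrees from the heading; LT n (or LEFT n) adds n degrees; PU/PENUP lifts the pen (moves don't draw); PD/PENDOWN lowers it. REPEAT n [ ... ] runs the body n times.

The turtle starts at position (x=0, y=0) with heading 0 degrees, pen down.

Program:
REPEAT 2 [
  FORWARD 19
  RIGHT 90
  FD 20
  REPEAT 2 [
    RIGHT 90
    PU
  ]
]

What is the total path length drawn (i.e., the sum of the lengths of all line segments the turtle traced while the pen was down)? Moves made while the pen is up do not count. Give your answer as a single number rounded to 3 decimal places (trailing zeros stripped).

Executing turtle program step by step:
Start: pos=(0,0), heading=0, pen down
REPEAT 2 [
  -- iteration 1/2 --
  FD 19: (0,0) -> (19,0) [heading=0, draw]
  RT 90: heading 0 -> 270
  FD 20: (19,0) -> (19,-20) [heading=270, draw]
  REPEAT 2 [
    -- iteration 1/2 --
    RT 90: heading 270 -> 180
    PU: pen up
    -- iteration 2/2 --
    RT 90: heading 180 -> 90
    PU: pen up
  ]
  -- iteration 2/2 --
  FD 19: (19,-20) -> (19,-1) [heading=90, move]
  RT 90: heading 90 -> 0
  FD 20: (19,-1) -> (39,-1) [heading=0, move]
  REPEAT 2 [
    -- iteration 1/2 --
    RT 90: heading 0 -> 270
    PU: pen up
    -- iteration 2/2 --
    RT 90: heading 270 -> 180
    PU: pen up
  ]
]
Final: pos=(39,-1), heading=180, 2 segment(s) drawn

Segment lengths:
  seg 1: (0,0) -> (19,0), length = 19
  seg 2: (19,0) -> (19,-20), length = 20
Total = 39

Answer: 39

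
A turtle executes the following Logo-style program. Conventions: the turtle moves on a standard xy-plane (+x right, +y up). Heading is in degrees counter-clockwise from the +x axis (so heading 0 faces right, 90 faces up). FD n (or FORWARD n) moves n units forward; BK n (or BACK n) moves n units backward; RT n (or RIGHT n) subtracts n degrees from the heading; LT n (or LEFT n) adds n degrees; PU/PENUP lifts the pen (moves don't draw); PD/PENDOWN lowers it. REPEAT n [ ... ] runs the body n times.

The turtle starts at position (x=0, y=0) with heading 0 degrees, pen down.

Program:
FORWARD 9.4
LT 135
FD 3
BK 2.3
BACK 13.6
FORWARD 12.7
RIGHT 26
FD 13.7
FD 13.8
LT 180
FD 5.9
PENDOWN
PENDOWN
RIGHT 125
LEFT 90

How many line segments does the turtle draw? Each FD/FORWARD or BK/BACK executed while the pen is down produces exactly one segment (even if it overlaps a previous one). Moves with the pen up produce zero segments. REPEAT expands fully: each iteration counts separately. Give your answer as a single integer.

Answer: 8

Derivation:
Executing turtle program step by step:
Start: pos=(0,0), heading=0, pen down
FD 9.4: (0,0) -> (9.4,0) [heading=0, draw]
LT 135: heading 0 -> 135
FD 3: (9.4,0) -> (7.279,2.121) [heading=135, draw]
BK 2.3: (7.279,2.121) -> (8.905,0.495) [heading=135, draw]
BK 13.6: (8.905,0.495) -> (18.522,-9.122) [heading=135, draw]
FD 12.7: (18.522,-9.122) -> (9.541,-0.141) [heading=135, draw]
RT 26: heading 135 -> 109
FD 13.7: (9.541,-0.141) -> (5.081,12.812) [heading=109, draw]
FD 13.8: (5.081,12.812) -> (0.588,25.86) [heading=109, draw]
LT 180: heading 109 -> 289
FD 5.9: (0.588,25.86) -> (2.509,20.282) [heading=289, draw]
PD: pen down
PD: pen down
RT 125: heading 289 -> 164
LT 90: heading 164 -> 254
Final: pos=(2.509,20.282), heading=254, 8 segment(s) drawn
Segments drawn: 8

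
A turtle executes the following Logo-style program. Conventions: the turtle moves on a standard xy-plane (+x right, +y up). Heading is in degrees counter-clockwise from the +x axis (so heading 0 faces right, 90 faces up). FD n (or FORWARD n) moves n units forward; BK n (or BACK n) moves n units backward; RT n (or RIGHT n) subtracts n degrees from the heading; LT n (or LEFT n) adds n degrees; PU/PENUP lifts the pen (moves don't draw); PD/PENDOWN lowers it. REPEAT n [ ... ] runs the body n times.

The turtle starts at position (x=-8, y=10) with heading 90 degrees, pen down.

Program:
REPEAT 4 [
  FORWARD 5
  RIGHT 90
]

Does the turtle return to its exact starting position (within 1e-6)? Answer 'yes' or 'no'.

Executing turtle program step by step:
Start: pos=(-8,10), heading=90, pen down
REPEAT 4 [
  -- iteration 1/4 --
  FD 5: (-8,10) -> (-8,15) [heading=90, draw]
  RT 90: heading 90 -> 0
  -- iteration 2/4 --
  FD 5: (-8,15) -> (-3,15) [heading=0, draw]
  RT 90: heading 0 -> 270
  -- iteration 3/4 --
  FD 5: (-3,15) -> (-3,10) [heading=270, draw]
  RT 90: heading 270 -> 180
  -- iteration 4/4 --
  FD 5: (-3,10) -> (-8,10) [heading=180, draw]
  RT 90: heading 180 -> 90
]
Final: pos=(-8,10), heading=90, 4 segment(s) drawn

Start position: (-8, 10)
Final position: (-8, 10)
Distance = 0; < 1e-6 -> CLOSED

Answer: yes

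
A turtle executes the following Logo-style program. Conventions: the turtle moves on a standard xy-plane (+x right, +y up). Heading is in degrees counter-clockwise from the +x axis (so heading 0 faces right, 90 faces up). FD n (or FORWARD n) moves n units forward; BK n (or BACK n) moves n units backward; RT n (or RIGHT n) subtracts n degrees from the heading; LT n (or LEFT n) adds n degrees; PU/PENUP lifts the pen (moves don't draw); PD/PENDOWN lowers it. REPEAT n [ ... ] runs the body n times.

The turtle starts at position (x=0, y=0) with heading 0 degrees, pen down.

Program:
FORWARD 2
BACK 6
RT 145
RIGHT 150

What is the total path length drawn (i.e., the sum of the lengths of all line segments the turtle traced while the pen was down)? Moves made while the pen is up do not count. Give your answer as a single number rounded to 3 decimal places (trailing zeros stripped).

Executing turtle program step by step:
Start: pos=(0,0), heading=0, pen down
FD 2: (0,0) -> (2,0) [heading=0, draw]
BK 6: (2,0) -> (-4,0) [heading=0, draw]
RT 145: heading 0 -> 215
RT 150: heading 215 -> 65
Final: pos=(-4,0), heading=65, 2 segment(s) drawn

Segment lengths:
  seg 1: (0,0) -> (2,0), length = 2
  seg 2: (2,0) -> (-4,0), length = 6
Total = 8

Answer: 8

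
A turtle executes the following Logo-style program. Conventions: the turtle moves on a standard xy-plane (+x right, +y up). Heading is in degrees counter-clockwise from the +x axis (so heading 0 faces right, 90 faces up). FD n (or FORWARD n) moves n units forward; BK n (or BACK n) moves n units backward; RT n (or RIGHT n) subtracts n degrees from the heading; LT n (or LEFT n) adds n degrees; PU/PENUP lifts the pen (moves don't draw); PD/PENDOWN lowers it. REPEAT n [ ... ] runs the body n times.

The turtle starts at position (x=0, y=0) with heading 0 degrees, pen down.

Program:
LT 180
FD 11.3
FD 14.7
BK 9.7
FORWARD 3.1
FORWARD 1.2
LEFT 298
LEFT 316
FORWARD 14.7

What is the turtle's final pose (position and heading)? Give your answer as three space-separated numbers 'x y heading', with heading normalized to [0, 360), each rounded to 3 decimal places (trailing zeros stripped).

Answer: -16.548 14.131 74

Derivation:
Executing turtle program step by step:
Start: pos=(0,0), heading=0, pen down
LT 180: heading 0 -> 180
FD 11.3: (0,0) -> (-11.3,0) [heading=180, draw]
FD 14.7: (-11.3,0) -> (-26,0) [heading=180, draw]
BK 9.7: (-26,0) -> (-16.3,0) [heading=180, draw]
FD 3.1: (-16.3,0) -> (-19.4,0) [heading=180, draw]
FD 1.2: (-19.4,0) -> (-20.6,0) [heading=180, draw]
LT 298: heading 180 -> 118
LT 316: heading 118 -> 74
FD 14.7: (-20.6,0) -> (-16.548,14.131) [heading=74, draw]
Final: pos=(-16.548,14.131), heading=74, 6 segment(s) drawn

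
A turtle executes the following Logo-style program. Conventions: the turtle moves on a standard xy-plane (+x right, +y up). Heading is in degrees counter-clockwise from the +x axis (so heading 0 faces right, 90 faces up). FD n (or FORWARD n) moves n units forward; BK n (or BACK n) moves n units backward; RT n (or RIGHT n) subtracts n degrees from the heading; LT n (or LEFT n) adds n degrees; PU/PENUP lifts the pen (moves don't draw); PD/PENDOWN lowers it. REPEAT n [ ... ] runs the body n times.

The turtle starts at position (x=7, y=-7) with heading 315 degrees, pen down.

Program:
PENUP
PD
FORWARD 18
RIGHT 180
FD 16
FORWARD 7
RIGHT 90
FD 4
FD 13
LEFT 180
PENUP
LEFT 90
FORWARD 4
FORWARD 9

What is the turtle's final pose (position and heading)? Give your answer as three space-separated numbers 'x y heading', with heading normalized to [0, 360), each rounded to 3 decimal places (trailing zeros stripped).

Answer: 24.678 -0.636 315

Derivation:
Executing turtle program step by step:
Start: pos=(7,-7), heading=315, pen down
PU: pen up
PD: pen down
FD 18: (7,-7) -> (19.728,-19.728) [heading=315, draw]
RT 180: heading 315 -> 135
FD 16: (19.728,-19.728) -> (8.414,-8.414) [heading=135, draw]
FD 7: (8.414,-8.414) -> (3.464,-3.464) [heading=135, draw]
RT 90: heading 135 -> 45
FD 4: (3.464,-3.464) -> (6.293,-0.636) [heading=45, draw]
FD 13: (6.293,-0.636) -> (15.485,8.556) [heading=45, draw]
LT 180: heading 45 -> 225
PU: pen up
LT 90: heading 225 -> 315
FD 4: (15.485,8.556) -> (18.314,5.728) [heading=315, move]
FD 9: (18.314,5.728) -> (24.678,-0.636) [heading=315, move]
Final: pos=(24.678,-0.636), heading=315, 5 segment(s) drawn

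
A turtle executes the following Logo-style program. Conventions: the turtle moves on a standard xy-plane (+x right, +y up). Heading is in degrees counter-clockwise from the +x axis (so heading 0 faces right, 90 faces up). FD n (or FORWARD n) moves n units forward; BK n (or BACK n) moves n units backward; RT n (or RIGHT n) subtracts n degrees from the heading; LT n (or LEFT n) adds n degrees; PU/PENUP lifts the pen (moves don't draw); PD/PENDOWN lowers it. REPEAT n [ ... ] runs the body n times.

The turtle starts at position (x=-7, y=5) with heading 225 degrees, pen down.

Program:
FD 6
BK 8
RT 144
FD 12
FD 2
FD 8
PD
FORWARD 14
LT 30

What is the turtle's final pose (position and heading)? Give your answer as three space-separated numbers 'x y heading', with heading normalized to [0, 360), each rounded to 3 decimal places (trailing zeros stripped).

Answer: 0.046 41.971 111

Derivation:
Executing turtle program step by step:
Start: pos=(-7,5), heading=225, pen down
FD 6: (-7,5) -> (-11.243,0.757) [heading=225, draw]
BK 8: (-11.243,0.757) -> (-5.586,6.414) [heading=225, draw]
RT 144: heading 225 -> 81
FD 12: (-5.586,6.414) -> (-3.709,18.266) [heading=81, draw]
FD 2: (-3.709,18.266) -> (-3.396,20.242) [heading=81, draw]
FD 8: (-3.396,20.242) -> (-2.144,28.143) [heading=81, draw]
PD: pen down
FD 14: (-2.144,28.143) -> (0.046,41.971) [heading=81, draw]
LT 30: heading 81 -> 111
Final: pos=(0.046,41.971), heading=111, 6 segment(s) drawn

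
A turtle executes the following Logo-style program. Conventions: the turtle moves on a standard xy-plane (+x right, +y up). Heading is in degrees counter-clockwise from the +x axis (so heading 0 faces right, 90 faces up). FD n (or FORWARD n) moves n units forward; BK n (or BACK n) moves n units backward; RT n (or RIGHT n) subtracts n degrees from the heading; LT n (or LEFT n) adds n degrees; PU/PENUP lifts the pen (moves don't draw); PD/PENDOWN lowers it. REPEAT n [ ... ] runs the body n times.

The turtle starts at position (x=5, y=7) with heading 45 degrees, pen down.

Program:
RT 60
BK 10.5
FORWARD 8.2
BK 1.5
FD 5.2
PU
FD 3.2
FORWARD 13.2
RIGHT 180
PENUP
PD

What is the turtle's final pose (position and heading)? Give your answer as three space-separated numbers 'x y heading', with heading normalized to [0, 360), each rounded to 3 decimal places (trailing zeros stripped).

Answer: 22.193 2.393 165

Derivation:
Executing turtle program step by step:
Start: pos=(5,7), heading=45, pen down
RT 60: heading 45 -> 345
BK 10.5: (5,7) -> (-5.142,9.718) [heading=345, draw]
FD 8.2: (-5.142,9.718) -> (2.778,7.595) [heading=345, draw]
BK 1.5: (2.778,7.595) -> (1.329,7.984) [heading=345, draw]
FD 5.2: (1.329,7.984) -> (6.352,6.638) [heading=345, draw]
PU: pen up
FD 3.2: (6.352,6.638) -> (9.443,5.809) [heading=345, move]
FD 13.2: (9.443,5.809) -> (22.193,2.393) [heading=345, move]
RT 180: heading 345 -> 165
PU: pen up
PD: pen down
Final: pos=(22.193,2.393), heading=165, 4 segment(s) drawn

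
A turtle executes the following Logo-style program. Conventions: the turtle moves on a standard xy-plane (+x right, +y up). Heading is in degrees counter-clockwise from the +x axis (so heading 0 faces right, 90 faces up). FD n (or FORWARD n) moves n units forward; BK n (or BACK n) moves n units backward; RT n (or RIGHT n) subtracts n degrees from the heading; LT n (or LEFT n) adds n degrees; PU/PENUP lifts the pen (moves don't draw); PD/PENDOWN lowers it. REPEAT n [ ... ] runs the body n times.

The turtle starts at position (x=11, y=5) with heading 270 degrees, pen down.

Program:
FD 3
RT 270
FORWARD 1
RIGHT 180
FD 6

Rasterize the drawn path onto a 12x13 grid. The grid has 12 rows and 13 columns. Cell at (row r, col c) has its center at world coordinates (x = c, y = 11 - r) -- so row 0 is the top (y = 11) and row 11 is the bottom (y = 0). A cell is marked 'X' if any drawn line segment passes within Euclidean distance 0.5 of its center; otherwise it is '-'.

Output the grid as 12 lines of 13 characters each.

Answer: -------------
-------------
-------------
-------------
-------------
-------------
-----------X-
-----------X-
-----------X-
------XXXXXXX
-------------
-------------

Derivation:
Segment 0: (11,5) -> (11,2)
Segment 1: (11,2) -> (12,2)
Segment 2: (12,2) -> (6,2)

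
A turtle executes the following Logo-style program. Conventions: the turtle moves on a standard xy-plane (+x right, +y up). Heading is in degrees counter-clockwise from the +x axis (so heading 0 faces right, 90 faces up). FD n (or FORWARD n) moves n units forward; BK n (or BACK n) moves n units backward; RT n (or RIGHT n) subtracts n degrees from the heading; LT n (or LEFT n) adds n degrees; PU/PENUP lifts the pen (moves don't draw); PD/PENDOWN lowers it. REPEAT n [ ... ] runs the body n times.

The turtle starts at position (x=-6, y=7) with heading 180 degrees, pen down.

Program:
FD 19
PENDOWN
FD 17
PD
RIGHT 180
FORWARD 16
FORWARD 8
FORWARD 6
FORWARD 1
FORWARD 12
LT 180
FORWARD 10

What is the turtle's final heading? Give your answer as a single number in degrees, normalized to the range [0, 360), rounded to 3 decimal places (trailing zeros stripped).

Executing turtle program step by step:
Start: pos=(-6,7), heading=180, pen down
FD 19: (-6,7) -> (-25,7) [heading=180, draw]
PD: pen down
FD 17: (-25,7) -> (-42,7) [heading=180, draw]
PD: pen down
RT 180: heading 180 -> 0
FD 16: (-42,7) -> (-26,7) [heading=0, draw]
FD 8: (-26,7) -> (-18,7) [heading=0, draw]
FD 6: (-18,7) -> (-12,7) [heading=0, draw]
FD 1: (-12,7) -> (-11,7) [heading=0, draw]
FD 12: (-11,7) -> (1,7) [heading=0, draw]
LT 180: heading 0 -> 180
FD 10: (1,7) -> (-9,7) [heading=180, draw]
Final: pos=(-9,7), heading=180, 8 segment(s) drawn

Answer: 180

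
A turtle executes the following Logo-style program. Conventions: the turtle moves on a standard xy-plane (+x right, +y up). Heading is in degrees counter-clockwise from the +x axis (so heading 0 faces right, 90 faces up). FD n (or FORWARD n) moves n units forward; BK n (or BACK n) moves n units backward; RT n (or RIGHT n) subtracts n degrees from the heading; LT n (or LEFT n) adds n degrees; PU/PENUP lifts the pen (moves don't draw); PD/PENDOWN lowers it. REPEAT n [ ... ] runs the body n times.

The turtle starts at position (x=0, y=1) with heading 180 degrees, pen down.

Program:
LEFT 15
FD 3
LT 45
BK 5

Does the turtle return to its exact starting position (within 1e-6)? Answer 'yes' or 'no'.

Executing turtle program step by step:
Start: pos=(0,1), heading=180, pen down
LT 15: heading 180 -> 195
FD 3: (0,1) -> (-2.898,0.224) [heading=195, draw]
LT 45: heading 195 -> 240
BK 5: (-2.898,0.224) -> (-0.398,4.554) [heading=240, draw]
Final: pos=(-0.398,4.554), heading=240, 2 segment(s) drawn

Start position: (0, 1)
Final position: (-0.398, 4.554)
Distance = 3.576; >= 1e-6 -> NOT closed

Answer: no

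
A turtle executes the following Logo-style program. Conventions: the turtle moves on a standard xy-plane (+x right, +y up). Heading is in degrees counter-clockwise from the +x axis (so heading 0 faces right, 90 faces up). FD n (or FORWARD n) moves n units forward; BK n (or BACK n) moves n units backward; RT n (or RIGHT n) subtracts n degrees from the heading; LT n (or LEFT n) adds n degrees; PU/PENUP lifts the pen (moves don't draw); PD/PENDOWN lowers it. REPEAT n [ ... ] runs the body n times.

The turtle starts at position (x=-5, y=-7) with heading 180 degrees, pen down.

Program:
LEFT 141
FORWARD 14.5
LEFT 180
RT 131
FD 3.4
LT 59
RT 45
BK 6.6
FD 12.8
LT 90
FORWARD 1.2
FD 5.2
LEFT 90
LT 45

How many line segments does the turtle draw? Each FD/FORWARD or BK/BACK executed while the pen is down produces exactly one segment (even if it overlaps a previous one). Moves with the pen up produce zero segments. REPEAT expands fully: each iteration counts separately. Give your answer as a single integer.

Executing turtle program step by step:
Start: pos=(-5,-7), heading=180, pen down
LT 141: heading 180 -> 321
FD 14.5: (-5,-7) -> (6.269,-16.125) [heading=321, draw]
LT 180: heading 321 -> 141
RT 131: heading 141 -> 10
FD 3.4: (6.269,-16.125) -> (9.617,-15.535) [heading=10, draw]
LT 59: heading 10 -> 69
RT 45: heading 69 -> 24
BK 6.6: (9.617,-15.535) -> (3.588,-18.219) [heading=24, draw]
FD 12.8: (3.588,-18.219) -> (15.281,-13.013) [heading=24, draw]
LT 90: heading 24 -> 114
FD 1.2: (15.281,-13.013) -> (14.793,-11.917) [heading=114, draw]
FD 5.2: (14.793,-11.917) -> (12.678,-7.166) [heading=114, draw]
LT 90: heading 114 -> 204
LT 45: heading 204 -> 249
Final: pos=(12.678,-7.166), heading=249, 6 segment(s) drawn
Segments drawn: 6

Answer: 6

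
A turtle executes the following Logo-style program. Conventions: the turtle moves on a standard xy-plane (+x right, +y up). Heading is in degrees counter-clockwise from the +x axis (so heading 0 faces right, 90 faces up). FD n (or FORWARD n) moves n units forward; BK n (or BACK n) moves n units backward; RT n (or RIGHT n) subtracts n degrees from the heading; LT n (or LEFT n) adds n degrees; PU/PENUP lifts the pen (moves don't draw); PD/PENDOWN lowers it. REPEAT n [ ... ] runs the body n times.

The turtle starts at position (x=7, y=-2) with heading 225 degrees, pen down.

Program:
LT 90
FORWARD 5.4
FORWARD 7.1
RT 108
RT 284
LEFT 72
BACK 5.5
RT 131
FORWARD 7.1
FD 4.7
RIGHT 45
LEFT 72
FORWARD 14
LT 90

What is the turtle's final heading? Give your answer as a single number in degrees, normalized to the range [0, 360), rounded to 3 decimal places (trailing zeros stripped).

Answer: 341

Derivation:
Executing turtle program step by step:
Start: pos=(7,-2), heading=225, pen down
LT 90: heading 225 -> 315
FD 5.4: (7,-2) -> (10.818,-5.818) [heading=315, draw]
FD 7.1: (10.818,-5.818) -> (15.839,-10.839) [heading=315, draw]
RT 108: heading 315 -> 207
RT 284: heading 207 -> 283
LT 72: heading 283 -> 355
BK 5.5: (15.839,-10.839) -> (10.36,-10.359) [heading=355, draw]
RT 131: heading 355 -> 224
FD 7.1: (10.36,-10.359) -> (5.252,-15.292) [heading=224, draw]
FD 4.7: (5.252,-15.292) -> (1.872,-18.556) [heading=224, draw]
RT 45: heading 224 -> 179
LT 72: heading 179 -> 251
FD 14: (1.872,-18.556) -> (-2.686,-31.794) [heading=251, draw]
LT 90: heading 251 -> 341
Final: pos=(-2.686,-31.794), heading=341, 6 segment(s) drawn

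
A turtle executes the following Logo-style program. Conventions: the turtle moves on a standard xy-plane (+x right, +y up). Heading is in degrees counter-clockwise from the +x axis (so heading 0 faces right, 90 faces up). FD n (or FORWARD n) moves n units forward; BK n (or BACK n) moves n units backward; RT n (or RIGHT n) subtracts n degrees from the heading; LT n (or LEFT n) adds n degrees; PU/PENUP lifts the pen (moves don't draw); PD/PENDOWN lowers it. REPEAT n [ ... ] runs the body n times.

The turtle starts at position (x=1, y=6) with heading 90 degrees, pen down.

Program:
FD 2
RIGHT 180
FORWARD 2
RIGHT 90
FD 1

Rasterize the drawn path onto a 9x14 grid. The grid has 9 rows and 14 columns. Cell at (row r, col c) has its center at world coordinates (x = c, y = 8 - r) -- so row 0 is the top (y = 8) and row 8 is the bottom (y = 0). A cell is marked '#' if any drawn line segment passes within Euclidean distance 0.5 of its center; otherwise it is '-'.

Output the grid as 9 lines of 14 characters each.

Answer: -#------------
-#------------
##------------
--------------
--------------
--------------
--------------
--------------
--------------

Derivation:
Segment 0: (1,6) -> (1,8)
Segment 1: (1,8) -> (1,6)
Segment 2: (1,6) -> (0,6)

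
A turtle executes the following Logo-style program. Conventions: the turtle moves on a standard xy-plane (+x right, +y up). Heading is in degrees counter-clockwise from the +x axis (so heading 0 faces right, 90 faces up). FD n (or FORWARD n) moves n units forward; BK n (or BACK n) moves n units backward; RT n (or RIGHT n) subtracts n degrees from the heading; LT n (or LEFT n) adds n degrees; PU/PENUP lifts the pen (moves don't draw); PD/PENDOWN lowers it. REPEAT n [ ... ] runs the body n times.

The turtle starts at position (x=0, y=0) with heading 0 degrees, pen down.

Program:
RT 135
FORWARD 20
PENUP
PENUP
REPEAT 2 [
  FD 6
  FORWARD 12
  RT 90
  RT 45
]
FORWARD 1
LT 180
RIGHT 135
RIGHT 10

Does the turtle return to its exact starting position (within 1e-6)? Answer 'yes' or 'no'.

Answer: no

Derivation:
Executing turtle program step by step:
Start: pos=(0,0), heading=0, pen down
RT 135: heading 0 -> 225
FD 20: (0,0) -> (-14.142,-14.142) [heading=225, draw]
PU: pen up
PU: pen up
REPEAT 2 [
  -- iteration 1/2 --
  FD 6: (-14.142,-14.142) -> (-18.385,-18.385) [heading=225, move]
  FD 12: (-18.385,-18.385) -> (-26.87,-26.87) [heading=225, move]
  RT 90: heading 225 -> 135
  RT 45: heading 135 -> 90
  -- iteration 2/2 --
  FD 6: (-26.87,-26.87) -> (-26.87,-20.87) [heading=90, move]
  FD 12: (-26.87,-20.87) -> (-26.87,-8.87) [heading=90, move]
  RT 90: heading 90 -> 0
  RT 45: heading 0 -> 315
]
FD 1: (-26.87,-8.87) -> (-26.163,-9.577) [heading=315, move]
LT 180: heading 315 -> 135
RT 135: heading 135 -> 0
RT 10: heading 0 -> 350
Final: pos=(-26.163,-9.577), heading=350, 1 segment(s) drawn

Start position: (0, 0)
Final position: (-26.163, -9.577)
Distance = 27.861; >= 1e-6 -> NOT closed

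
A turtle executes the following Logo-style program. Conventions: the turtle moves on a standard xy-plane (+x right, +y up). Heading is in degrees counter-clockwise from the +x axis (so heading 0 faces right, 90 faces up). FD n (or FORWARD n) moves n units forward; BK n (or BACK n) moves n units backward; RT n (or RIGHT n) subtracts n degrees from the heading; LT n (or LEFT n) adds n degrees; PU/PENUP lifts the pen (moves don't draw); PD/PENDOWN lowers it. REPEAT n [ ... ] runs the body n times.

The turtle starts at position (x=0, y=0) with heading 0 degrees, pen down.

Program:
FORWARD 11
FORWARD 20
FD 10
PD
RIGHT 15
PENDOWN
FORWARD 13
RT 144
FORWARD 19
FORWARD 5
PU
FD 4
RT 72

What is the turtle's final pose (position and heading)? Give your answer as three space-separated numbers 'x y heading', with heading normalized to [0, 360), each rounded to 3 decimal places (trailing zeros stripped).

Answer: 27.417 -13.399 129

Derivation:
Executing turtle program step by step:
Start: pos=(0,0), heading=0, pen down
FD 11: (0,0) -> (11,0) [heading=0, draw]
FD 20: (11,0) -> (31,0) [heading=0, draw]
FD 10: (31,0) -> (41,0) [heading=0, draw]
PD: pen down
RT 15: heading 0 -> 345
PD: pen down
FD 13: (41,0) -> (53.557,-3.365) [heading=345, draw]
RT 144: heading 345 -> 201
FD 19: (53.557,-3.365) -> (35.819,-10.174) [heading=201, draw]
FD 5: (35.819,-10.174) -> (31.151,-11.965) [heading=201, draw]
PU: pen up
FD 4: (31.151,-11.965) -> (27.417,-13.399) [heading=201, move]
RT 72: heading 201 -> 129
Final: pos=(27.417,-13.399), heading=129, 6 segment(s) drawn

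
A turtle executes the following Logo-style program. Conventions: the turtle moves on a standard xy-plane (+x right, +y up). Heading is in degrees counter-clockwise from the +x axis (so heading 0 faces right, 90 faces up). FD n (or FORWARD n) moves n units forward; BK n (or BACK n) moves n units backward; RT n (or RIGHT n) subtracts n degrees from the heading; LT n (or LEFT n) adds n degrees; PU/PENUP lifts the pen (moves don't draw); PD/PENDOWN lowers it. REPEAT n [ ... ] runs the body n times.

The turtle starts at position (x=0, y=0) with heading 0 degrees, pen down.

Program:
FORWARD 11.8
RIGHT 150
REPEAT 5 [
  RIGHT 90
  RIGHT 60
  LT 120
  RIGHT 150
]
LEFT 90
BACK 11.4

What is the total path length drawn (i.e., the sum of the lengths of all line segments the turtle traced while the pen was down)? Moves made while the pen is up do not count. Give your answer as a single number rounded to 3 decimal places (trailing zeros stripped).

Executing turtle program step by step:
Start: pos=(0,0), heading=0, pen down
FD 11.8: (0,0) -> (11.8,0) [heading=0, draw]
RT 150: heading 0 -> 210
REPEAT 5 [
  -- iteration 1/5 --
  RT 90: heading 210 -> 120
  RT 60: heading 120 -> 60
  LT 120: heading 60 -> 180
  RT 150: heading 180 -> 30
  -- iteration 2/5 --
  RT 90: heading 30 -> 300
  RT 60: heading 300 -> 240
  LT 120: heading 240 -> 0
  RT 150: heading 0 -> 210
  -- iteration 3/5 --
  RT 90: heading 210 -> 120
  RT 60: heading 120 -> 60
  LT 120: heading 60 -> 180
  RT 150: heading 180 -> 30
  -- iteration 4/5 --
  RT 90: heading 30 -> 300
  RT 60: heading 300 -> 240
  LT 120: heading 240 -> 0
  RT 150: heading 0 -> 210
  -- iteration 5/5 --
  RT 90: heading 210 -> 120
  RT 60: heading 120 -> 60
  LT 120: heading 60 -> 180
  RT 150: heading 180 -> 30
]
LT 90: heading 30 -> 120
BK 11.4: (11.8,0) -> (17.5,-9.873) [heading=120, draw]
Final: pos=(17.5,-9.873), heading=120, 2 segment(s) drawn

Segment lengths:
  seg 1: (0,0) -> (11.8,0), length = 11.8
  seg 2: (11.8,0) -> (17.5,-9.873), length = 11.4
Total = 23.2

Answer: 23.2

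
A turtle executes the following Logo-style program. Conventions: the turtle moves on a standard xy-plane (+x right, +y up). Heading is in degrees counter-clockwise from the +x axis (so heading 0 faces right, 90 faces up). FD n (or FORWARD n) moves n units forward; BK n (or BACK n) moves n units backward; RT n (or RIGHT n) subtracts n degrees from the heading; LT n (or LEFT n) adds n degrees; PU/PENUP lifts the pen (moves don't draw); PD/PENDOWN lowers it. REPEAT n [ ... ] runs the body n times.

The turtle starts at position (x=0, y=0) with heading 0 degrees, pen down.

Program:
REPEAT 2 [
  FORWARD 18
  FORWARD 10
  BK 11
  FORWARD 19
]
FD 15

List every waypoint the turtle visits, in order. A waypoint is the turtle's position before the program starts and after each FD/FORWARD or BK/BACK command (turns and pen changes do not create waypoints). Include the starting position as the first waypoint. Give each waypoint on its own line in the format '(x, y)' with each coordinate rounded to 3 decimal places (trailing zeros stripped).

Executing turtle program step by step:
Start: pos=(0,0), heading=0, pen down
REPEAT 2 [
  -- iteration 1/2 --
  FD 18: (0,0) -> (18,0) [heading=0, draw]
  FD 10: (18,0) -> (28,0) [heading=0, draw]
  BK 11: (28,0) -> (17,0) [heading=0, draw]
  FD 19: (17,0) -> (36,0) [heading=0, draw]
  -- iteration 2/2 --
  FD 18: (36,0) -> (54,0) [heading=0, draw]
  FD 10: (54,0) -> (64,0) [heading=0, draw]
  BK 11: (64,0) -> (53,0) [heading=0, draw]
  FD 19: (53,0) -> (72,0) [heading=0, draw]
]
FD 15: (72,0) -> (87,0) [heading=0, draw]
Final: pos=(87,0), heading=0, 9 segment(s) drawn
Waypoints (10 total):
(0, 0)
(18, 0)
(28, 0)
(17, 0)
(36, 0)
(54, 0)
(64, 0)
(53, 0)
(72, 0)
(87, 0)

Answer: (0, 0)
(18, 0)
(28, 0)
(17, 0)
(36, 0)
(54, 0)
(64, 0)
(53, 0)
(72, 0)
(87, 0)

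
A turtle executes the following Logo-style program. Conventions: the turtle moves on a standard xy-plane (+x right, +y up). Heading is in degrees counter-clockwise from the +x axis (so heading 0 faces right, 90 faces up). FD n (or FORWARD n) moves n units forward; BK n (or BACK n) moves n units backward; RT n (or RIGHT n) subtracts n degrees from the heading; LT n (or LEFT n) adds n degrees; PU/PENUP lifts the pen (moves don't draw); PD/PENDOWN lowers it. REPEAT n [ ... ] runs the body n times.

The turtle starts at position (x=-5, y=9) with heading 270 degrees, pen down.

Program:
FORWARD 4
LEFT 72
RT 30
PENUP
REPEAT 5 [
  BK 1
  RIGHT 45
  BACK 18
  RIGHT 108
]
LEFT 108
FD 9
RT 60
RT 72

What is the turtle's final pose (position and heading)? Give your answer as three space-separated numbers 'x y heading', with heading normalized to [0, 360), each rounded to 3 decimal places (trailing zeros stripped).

Answer: -2.203 11.746 243

Derivation:
Executing turtle program step by step:
Start: pos=(-5,9), heading=270, pen down
FD 4: (-5,9) -> (-5,5) [heading=270, draw]
LT 72: heading 270 -> 342
RT 30: heading 342 -> 312
PU: pen up
REPEAT 5 [
  -- iteration 1/5 --
  BK 1: (-5,5) -> (-5.669,5.743) [heading=312, move]
  RT 45: heading 312 -> 267
  BK 18: (-5.669,5.743) -> (-4.727,23.718) [heading=267, move]
  RT 108: heading 267 -> 159
  -- iteration 2/5 --
  BK 1: (-4.727,23.718) -> (-3.794,23.36) [heading=159, move]
  RT 45: heading 159 -> 114
  BK 18: (-3.794,23.36) -> (3.528,6.916) [heading=114, move]
  RT 108: heading 114 -> 6
  -- iteration 3/5 --
  BK 1: (3.528,6.916) -> (2.533,6.812) [heading=6, move]
  RT 45: heading 6 -> 321
  BK 18: (2.533,6.812) -> (-11.455,18.14) [heading=321, move]
  RT 108: heading 321 -> 213
  -- iteration 4/5 --
  BK 1: (-11.455,18.14) -> (-10.617,18.684) [heading=213, move]
  RT 45: heading 213 -> 168
  BK 18: (-10.617,18.684) -> (6.99,14.942) [heading=168, move]
  RT 108: heading 168 -> 60
  -- iteration 5/5 --
  BK 1: (6.99,14.942) -> (6.49,14.076) [heading=60, move]
  RT 45: heading 60 -> 15
  BK 18: (6.49,14.076) -> (-10.897,9.417) [heading=15, move]
  RT 108: heading 15 -> 267
]
LT 108: heading 267 -> 15
FD 9: (-10.897,9.417) -> (-2.203,11.746) [heading=15, move]
RT 60: heading 15 -> 315
RT 72: heading 315 -> 243
Final: pos=(-2.203,11.746), heading=243, 1 segment(s) drawn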